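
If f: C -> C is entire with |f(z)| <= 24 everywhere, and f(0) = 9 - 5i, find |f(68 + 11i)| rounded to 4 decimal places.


Step 1: By Liouville's theorem, a bounded entire function is constant.
Step 2: f(z) = f(0) = 9 - 5i for all z.
Step 3: |f(w)| = |9 - 5i| = sqrt(81 + 25)
Step 4: = 10.2956

10.2956


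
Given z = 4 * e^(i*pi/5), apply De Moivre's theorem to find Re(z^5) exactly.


Step 1: By De Moivre's theorem, z^5 = 4^5 * e^(i*5*pi/5) = 1024 * (cos(pi) + i*sin(pi))
Step 2: |z|^5 = 4^5 = 1024
Step 3: The angle pi already lies in [0, 2*pi)
Step 4: cos(pi) = -1
Step 5: Re(z^5) = 1024 * (-1) = -1024

-1024


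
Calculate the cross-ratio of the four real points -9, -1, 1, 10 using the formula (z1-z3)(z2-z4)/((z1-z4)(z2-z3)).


Step 1: (z1-z3)(z2-z4) = (-10) * (-11) = 110
Step 2: (z1-z4)(z2-z3) = (-19) * (-2) = 38
Step 3: Cross-ratio = 110/38 = 55/19

55/19


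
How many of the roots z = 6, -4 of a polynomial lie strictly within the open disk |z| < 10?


Step 1: Check each root:
  z = 6: |6| = 6 < 10
  z = -4: |-4| = 4 < 10
Step 2: Count = 2

2


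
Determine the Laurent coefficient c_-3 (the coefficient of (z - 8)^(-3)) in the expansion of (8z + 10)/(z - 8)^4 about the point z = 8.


Step 1: Write the numerator in powers of (z - 8): 8z + 10 = 8(z - 8) + (8*8 + 10) = 8(z - 8) + 74
Step 2: Divide by (z - 8)^4: f(z) = 74(z - 8)^(-4) + 8(z - 8)^(-3)
Step 3: This finite sum is the Laurent series of f about z = 8.
Step 4: Coefficient of (z - 8)^(-3) = coefficient of (z - 8) in the re-centred numerator = 8

8


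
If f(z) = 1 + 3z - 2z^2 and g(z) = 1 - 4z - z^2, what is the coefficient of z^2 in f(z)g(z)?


Step 1: z^2 term in f*g comes from: (1)*(-z^2) + (3z)*(-4z) + (-2z^2)*(1)
Step 2: = -1 - 12 - 2
Step 3: = -15

-15


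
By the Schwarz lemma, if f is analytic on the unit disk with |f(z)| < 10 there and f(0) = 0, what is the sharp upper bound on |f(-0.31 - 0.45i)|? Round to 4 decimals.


Step 1: g = f/10 maps D -> D with g(0) = 0, so by the Schwarz lemma |g(z)| <= |z|, i.e. |f(z)| <= 10|z|; this is sharp (f(z) = 10z).
Step 2: |z0|^2 = (-0.31)^2 + (-0.45)^2 = 0.2986
Step 3: |z0| = sqrt(0.2986) = 0.546443
Step 4: Best bound = 10 * |z0| = 10 * 0.546443 = 5.4644

5.4644


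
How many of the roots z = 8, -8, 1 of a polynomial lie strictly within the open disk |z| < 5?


Step 1: Check each root:
  z = 8: |8| = 8 >= 5
  z = -8: |-8| = 8 >= 5
  z = 1: |1| = 1 < 5
Step 2: Count = 1

1


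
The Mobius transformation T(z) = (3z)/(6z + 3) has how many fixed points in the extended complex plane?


Step 1: Fixed points satisfy T(z) = z
Step 2: 6z^2 = 0
Step 3: Discriminant = 0^2 - 4*6*0 = 0
Step 4: Number of fixed points = 1

1


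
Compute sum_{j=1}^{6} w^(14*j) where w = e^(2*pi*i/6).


Step 1: The sum sum_{j=1}^{n} w^(k*j) equals n if n | k, else 0.
Step 2: Here n = 6, k = 14
Step 3: Does n divide k? 6 | 14 -> False
Step 4: Sum = 0

0


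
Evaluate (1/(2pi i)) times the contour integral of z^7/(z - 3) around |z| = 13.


Step 1: f(z) = z^7, a = 3 is inside |z| = 13
Step 2: By Cauchy integral formula: (1/(2pi*i)) * integral = f(a)
Step 3: f(3) = 3^7 = 2187

2187


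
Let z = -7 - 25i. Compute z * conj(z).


Step 1: conj(z) = -7 + 25i
Step 2: z * conj(z) = (-7)^2 + (-25)^2
Step 3: = 49 + 625 = 674

674


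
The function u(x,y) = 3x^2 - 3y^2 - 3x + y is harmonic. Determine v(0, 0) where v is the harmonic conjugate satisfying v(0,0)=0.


Step 1: v_x = -u_y = 6y - 1
Step 2: v_y = u_x = 6x - 3
Step 3: v = 6xy - x - 3y + C
Step 4: v(0,0) = 0 => C = 0
Step 5: v(0, 0) = 0

0


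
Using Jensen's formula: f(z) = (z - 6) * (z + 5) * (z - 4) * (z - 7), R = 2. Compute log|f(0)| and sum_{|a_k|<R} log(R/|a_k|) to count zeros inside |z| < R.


Jensen's formula: (1/2pi)*integral log|f(Re^it)|dt = log|f(0)| + sum_{|a_k|<R} log(R/|a_k|)
Step 1: f(0) = (-6) * 5 * (-4) * (-7) = -840
Step 2: log|f(0)| = log|6| + log|-5| + log|4| + log|7| = 6.7334
Step 3: Zeros inside |z| < 2: none
Step 4: Jensen sum = (empty sum) = 0
Step 5: n(R) = number of terms in the Jensen sum = count of zeros inside |z| < 2 = 0

0


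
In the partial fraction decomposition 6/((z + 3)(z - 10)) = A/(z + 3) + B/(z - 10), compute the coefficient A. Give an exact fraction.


Step 1: Multiply both sides by (z + 3) and set z = -3
Step 2: A = 6 / (-3 - 10)
Step 3: A = 6 / (-13)
Step 4: A = -6/13

-6/13


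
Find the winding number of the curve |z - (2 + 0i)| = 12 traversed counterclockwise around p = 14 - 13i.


Step 1: Center c = (2, 0), radius = 12
Step 2: |p - c|^2 = 12^2 + (-13)^2 = 313
Step 3: r^2 = 144
Step 4: |p-c| > r so winding number = 0

0


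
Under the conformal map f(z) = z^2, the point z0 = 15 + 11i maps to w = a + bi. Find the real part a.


Step 1: z0 = 15 + 11i
Step 2: z0^2 = 15^2 - 11^2 + 330i
Step 3: real part = 225 - 121 = 104

104


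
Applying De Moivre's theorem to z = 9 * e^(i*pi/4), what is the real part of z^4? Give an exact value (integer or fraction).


Step 1: By De Moivre's theorem, z^4 = 9^4 * e^(i*4*pi/4) = 6561 * (cos(pi) + i*sin(pi))
Step 2: |z|^4 = 9^4 = 6561
Step 3: The angle pi already lies in [0, 2*pi)
Step 4: cos(pi) = -1
Step 5: Re(z^4) = 6561 * (-1) = -6561

-6561


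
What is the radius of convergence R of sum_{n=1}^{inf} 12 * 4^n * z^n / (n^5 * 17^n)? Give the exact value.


Step 1: General term a_n = 12 * 4^n / (n^5 * 17^n)
Step 2: By the root test, |a_n|^(1/n) = 12^(1/n) * 4 / (n^(5/n) * 17) -> 4/17 as n -> infinity (since 12^(1/n) -> 1 and n^(5/n) -> 1)
Step 3: R = 1/lim|a_n|^(1/n) = 17/4

17/4


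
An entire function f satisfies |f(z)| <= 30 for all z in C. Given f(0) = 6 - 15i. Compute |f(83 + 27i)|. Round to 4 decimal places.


Step 1: By Liouville's theorem, a bounded entire function is constant.
Step 2: f(z) = f(0) = 6 - 15i for all z.
Step 3: |f(w)| = |6 - 15i| = sqrt(36 + 225)
Step 4: = 16.1555

16.1555


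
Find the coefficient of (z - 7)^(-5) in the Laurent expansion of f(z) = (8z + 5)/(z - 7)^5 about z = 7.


Step 1: Write the numerator in powers of (z - 7): 8z + 5 = 8(z - 7) + (8*7 + 5) = 8(z - 7) + 61
Step 2: Divide by (z - 7)^5: f(z) = 61(z - 7)^(-5) + 8(z - 7)^(-4)
Step 3: This finite sum is the Laurent series of f about z = 7.
Step 4: Coefficient of (z - 7)^(-5) = 8*7 + 5 = 61

61


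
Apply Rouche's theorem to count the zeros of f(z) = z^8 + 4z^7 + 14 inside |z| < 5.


Step 1: On |z| = 5 the three terms have sizes |z^8| = 5^8 = 390625, |4z^7| = 4*5^7 = 312500, |14| = 14
Step 2: The dominant term is g(z) = z^8; let h(z) = 4z^7 + 14 so f = g + h
Step 3: On |z| = 5: |g| = 390625 and |h| <= 312500 + 14 = 312514
Step 4: Since 390625 > 312514, |h| < |g| on |z| = 5, so by Rouche f has the same number of zeros as g inside |z| < 5
Step 5: g(z) = z^8 has 8 zeros (all at the origin) inside |z| < 5. Answer = 8

8


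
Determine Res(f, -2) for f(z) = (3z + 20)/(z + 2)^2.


Step 1: Pole of order 2 at z = -2
Step 2: Res = lim d/dz [(z + 2)^2 * f(z)] as z -> -2
Step 3: (z + 2)^2 * f(z) = 3z + 20
Step 4: d/dz[3z + 20] = 3

3


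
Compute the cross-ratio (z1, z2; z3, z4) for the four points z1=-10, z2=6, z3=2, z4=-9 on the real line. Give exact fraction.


Step 1: (z1-z3)(z2-z4) = (-12) * 15 = -180
Step 2: (z1-z4)(z2-z3) = (-1) * 4 = -4
Step 3: Cross-ratio = 180/4 = 45

45


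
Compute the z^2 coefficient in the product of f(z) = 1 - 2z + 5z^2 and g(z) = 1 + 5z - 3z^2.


Step 1: z^2 term in f*g comes from: (1)*(-3z^2) + (-2z)*(5z) + (5z^2)*(1)
Step 2: = -3 - 10 + 5
Step 3: = -8

-8


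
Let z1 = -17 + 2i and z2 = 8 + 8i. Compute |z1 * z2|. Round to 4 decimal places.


Step 1: |z1| = sqrt((-17)^2 + 2^2) = sqrt(293)
Step 2: |z2| = sqrt(8^2 + 8^2) = sqrt(128)
Step 3: |z1*z2| = |z1|*|z2| = sqrt(293) * sqrt(128) = sqrt(293 * 128) = sqrt(37504)
Step 4: = 193.6595

193.6595


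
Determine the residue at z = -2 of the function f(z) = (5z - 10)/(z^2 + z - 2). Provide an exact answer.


Step 1: Q(z) = z^2 + z - 2 = (z + 2)(z - 1)
Step 2: Q'(z) = 2z + 1
Step 3: Q'(-2) = -3, P(-2) = -20
Step 4: Res = P(-2)/Q'(-2) = -20/(-3) = 20/3

20/3


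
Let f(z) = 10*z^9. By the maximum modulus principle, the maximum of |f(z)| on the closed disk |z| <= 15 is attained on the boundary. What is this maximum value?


Step 1: On |z| = 15, |f(z)| = 10 * |z|^9 = 10 * 15^9
Step 2: By maximum modulus principle, maximum is on boundary.
Step 3: Maximum = 10 * 38443359375 = 384433593750

384433593750


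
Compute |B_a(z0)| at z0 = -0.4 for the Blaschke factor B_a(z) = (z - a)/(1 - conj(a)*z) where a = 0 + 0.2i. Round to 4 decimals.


Step 1: Numerator z0 - a = -0.4 - (0 + 0.2i) = -0.4 - 0.2i
Step 2: Denominator 1 - conj(a)*z0 = 1 - (0 - 0.2i)*(-0.4) = 1 - 0.08i
Step 3: |z0 - a|^2 = (-0.4)^2 + (-0.2)^2 = 0.2; |1 - conj(a)*z0|^2 = 1^2 + (-0.08)^2 = 1.0064
Step 4: |B_a(-0.4)| = sqrt(0.2 / 1.0064) = sqrt(0.198728)
Step 5: = 0.4458

0.4458


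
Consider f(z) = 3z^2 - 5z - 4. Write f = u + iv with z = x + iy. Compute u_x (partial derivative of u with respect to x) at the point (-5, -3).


Step 1: f(z) = 3(x+iy)^2 - 5(x+iy) - 4
Step 2: u = 3(x^2 - y^2) - 5x - 4
Step 3: u_x = 6x - 5
Step 4: At (-5, -3): u_x = -30 - 5 = -35

-35


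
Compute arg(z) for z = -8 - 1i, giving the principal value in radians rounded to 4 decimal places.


Step 1: z = -8 - 1i
Step 2: arg(z) = atan2(-1, -8)
Step 3: arg(z) = -3.0172

-3.0172


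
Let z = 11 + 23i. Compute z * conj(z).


Step 1: conj(z) = 11 - 23i
Step 2: z * conj(z) = 11^2 + 23^2
Step 3: = 121 + 529 = 650

650


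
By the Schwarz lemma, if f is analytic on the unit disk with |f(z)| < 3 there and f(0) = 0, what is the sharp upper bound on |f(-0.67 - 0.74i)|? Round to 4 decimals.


Step 1: g = f/3 maps D -> D with g(0) = 0, so by the Schwarz lemma |g(z)| <= |z|, i.e. |f(z)| <= 3|z|; this is sharp (f(z) = 3z).
Step 2: |z0|^2 = (-0.67)^2 + (-0.74)^2 = 0.9965
Step 3: |z0| = sqrt(0.9965) = 0.998248
Step 4: Best bound = 3 * |z0| = 3 * 0.998248 = 2.9947

2.9947


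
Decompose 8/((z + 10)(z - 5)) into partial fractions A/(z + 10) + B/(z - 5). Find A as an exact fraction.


Step 1: Multiply both sides by (z + 10) and set z = -10
Step 2: A = 8 / (-10 - 5)
Step 3: A = 8 / (-15)
Step 4: A = -8/15

-8/15


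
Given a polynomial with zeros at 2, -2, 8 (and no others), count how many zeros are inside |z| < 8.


Step 1: Check each root:
  z = 2: |2| = 2 < 8
  z = -2: |-2| = 2 < 8
  z = 8: |8| = 8 >= 8
Step 2: Count = 2

2


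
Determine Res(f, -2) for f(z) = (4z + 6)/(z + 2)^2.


Step 1: Pole of order 2 at z = -2
Step 2: Res = lim d/dz [(z + 2)^2 * f(z)] as z -> -2
Step 3: (z + 2)^2 * f(z) = 4z + 6
Step 4: d/dz[4z + 6] = 4

4


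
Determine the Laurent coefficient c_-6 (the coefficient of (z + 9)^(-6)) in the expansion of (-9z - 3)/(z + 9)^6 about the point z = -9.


Step 1: Write the numerator in powers of (z + 9): -9z - 3 = -9(z + 9) + (-9*(-9) - 3) = -9(z + 9) + 78
Step 2: Divide by (z + 9)^6: f(z) = 78(z + 9)^(-6) - 9(z + 9)^(-5)
Step 3: This finite sum is the Laurent series of f about z = -9.
Step 4: Coefficient of (z + 9)^(-6) = -9*(-9) - 3 = 78

78


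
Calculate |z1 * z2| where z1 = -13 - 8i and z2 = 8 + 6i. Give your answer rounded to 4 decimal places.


Step 1: |z1| = sqrt((-13)^2 + (-8)^2) = sqrt(233)
Step 2: |z2| = sqrt(8^2 + 6^2) = sqrt(100)
Step 3: |z1*z2| = |z1|*|z2| = sqrt(233) * sqrt(100) = sqrt(233 * 100) = sqrt(23300)
Step 4: = 152.6434

152.6434


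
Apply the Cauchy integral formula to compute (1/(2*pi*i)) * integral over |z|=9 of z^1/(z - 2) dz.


Step 1: f(z) = z^1, a = 2 is inside |z| = 9
Step 2: By Cauchy integral formula: (1/(2pi*i)) * integral = f(a)
Step 3: f(2) = 2^1 = 2

2


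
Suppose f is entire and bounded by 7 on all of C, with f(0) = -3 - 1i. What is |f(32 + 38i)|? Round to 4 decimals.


Step 1: By Liouville's theorem, a bounded entire function is constant.
Step 2: f(z) = f(0) = -3 - 1i for all z.
Step 3: |f(w)| = |-3 - 1i| = sqrt(9 + 1)
Step 4: = 3.1623

3.1623


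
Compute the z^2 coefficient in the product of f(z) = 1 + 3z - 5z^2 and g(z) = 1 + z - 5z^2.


Step 1: z^2 term in f*g comes from: (1)*(-5z^2) + (3z)*(z) + (-5z^2)*(1)
Step 2: = -5 + 3 - 5
Step 3: = -7

-7


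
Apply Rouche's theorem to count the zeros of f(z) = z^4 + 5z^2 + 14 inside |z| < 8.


Step 1: On |z| = 8 the three terms have sizes |z^4| = 8^4 = 4096, |5z^2| = 5*8^2 = 320, |14| = 14
Step 2: The dominant term is g(z) = z^4; let h(z) = 5z^2 + 14 so f = g + h
Step 3: On |z| = 8: |g| = 4096 and |h| <= 320 + 14 = 334
Step 4: Since 4096 > 334, |h| < |g| on |z| = 8, so by Rouche f has the same number of zeros as g inside |z| < 8
Step 5: g(z) = z^4 has 4 zeros (all at the origin) inside |z| < 8. Answer = 4

4


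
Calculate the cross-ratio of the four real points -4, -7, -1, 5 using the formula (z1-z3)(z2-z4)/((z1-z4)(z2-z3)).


Step 1: (z1-z3)(z2-z4) = (-3) * (-12) = 36
Step 2: (z1-z4)(z2-z3) = (-9) * (-6) = 54
Step 3: Cross-ratio = 36/54 = 2/3

2/3


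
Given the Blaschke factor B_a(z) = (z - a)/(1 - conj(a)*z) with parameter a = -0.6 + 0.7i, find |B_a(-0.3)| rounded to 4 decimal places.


Step 1: Numerator z0 - a = -0.3 - (-0.6 + 0.7i) = 0.3 - 0.7i
Step 2: Denominator 1 - conj(a)*z0 = 1 - (-0.6 - 0.7i)*(-0.3) = 0.82 - 0.21i
Step 3: |z0 - a|^2 = 0.3^2 + (-0.7)^2 = 0.58; |1 - conj(a)*z0|^2 = 0.82^2 + (-0.21)^2 = 0.7165
Step 4: |B_a(-0.3)| = sqrt(0.58 / 0.7165) = sqrt(0.809491)
Step 5: = 0.8997

0.8997


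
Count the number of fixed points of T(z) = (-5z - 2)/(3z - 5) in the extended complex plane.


Step 1: Fixed points satisfy T(z) = z
Step 2: 3z^2 + 2 = 0
Step 3: Discriminant = 0^2 - 4*3*2 = -24
Step 4: Number of fixed points = 2

2


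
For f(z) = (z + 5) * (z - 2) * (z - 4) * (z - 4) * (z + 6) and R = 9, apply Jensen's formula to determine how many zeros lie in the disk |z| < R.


Jensen's formula: (1/2pi)*integral log|f(Re^it)|dt = log|f(0)| + sum_{|a_k|<R} log(R/|a_k|)
Step 1: f(0) = 5 * (-2) * (-4) * (-4) * 6 = -960
Step 2: log|f(0)| = log|-5| + log|2| + log|4| + log|4| + log|-6| = 6.8669
Step 3: Zeros inside |z| < 9: -5, 2, 4, 4, -6
Step 4: Jensen sum = log(9/5) + log(9/2) + log(9/4) + log(9/4) + log(9/6) = 4.1192
Step 5: n(R) = number of terms in the Jensen sum = count of zeros inside |z| < 9 = 5

5


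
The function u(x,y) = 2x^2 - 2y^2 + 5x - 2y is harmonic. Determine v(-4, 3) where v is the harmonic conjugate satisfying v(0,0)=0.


Step 1: v_x = -u_y = 4y + 2
Step 2: v_y = u_x = 4x + 5
Step 3: v = 4xy + 2x + 5y + C
Step 4: v(0,0) = 0 => C = 0
Step 5: v(-4, 3) = -41

-41


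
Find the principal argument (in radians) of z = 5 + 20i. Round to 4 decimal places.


Step 1: z = 5 + 20i
Step 2: arg(z) = atan2(20, 5)
Step 3: arg(z) = 1.3258

1.3258


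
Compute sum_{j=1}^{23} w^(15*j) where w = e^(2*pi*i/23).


Step 1: The sum sum_{j=1}^{n} w^(k*j) equals n if n | k, else 0.
Step 2: Here n = 23, k = 15
Step 3: Does n divide k? 23 | 15 -> False
Step 4: Sum = 0

0


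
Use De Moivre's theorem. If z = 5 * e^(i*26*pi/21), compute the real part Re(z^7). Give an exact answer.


Step 1: By De Moivre's theorem, z^7 = 5^7 * e^(i*7*26*pi/21) = 78125 * (cos(26*pi/3) + i*sin(26*pi/3))
Step 2: |z|^7 = 5^7 = 78125
Step 3: Reduce the angle mod 2*pi: 26*pi/3 - 8*pi = 2*pi/3
Step 4: cos(2*pi/3) = -1/2
Step 5: Re(z^7) = 78125 * (-1/2) = -78125/2

-78125/2


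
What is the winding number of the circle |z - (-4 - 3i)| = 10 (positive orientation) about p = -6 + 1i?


Step 1: Center c = (-4, -3), radius = 10
Step 2: |p - c|^2 = (-2)^2 + 4^2 = 20
Step 3: r^2 = 100
Step 4: |p-c| < r so winding number = 1

1


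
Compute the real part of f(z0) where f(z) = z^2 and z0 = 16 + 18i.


Step 1: z0 = 16 + 18i
Step 2: z0^2 = 16^2 - 18^2 + 576i
Step 3: real part = 256 - 324 = -68

-68


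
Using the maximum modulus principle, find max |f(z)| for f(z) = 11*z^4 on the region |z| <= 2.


Step 1: On |z| = 2, |f(z)| = 11 * |z|^4 = 11 * 2^4
Step 2: By maximum modulus principle, maximum is on boundary.
Step 3: Maximum = 11 * 16 = 176

176


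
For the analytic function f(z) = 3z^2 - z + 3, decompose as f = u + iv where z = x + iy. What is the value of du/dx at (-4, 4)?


Step 1: f(z) = 3(x+iy)^2 - (x+iy) + 3
Step 2: u = 3(x^2 - y^2) - x + 3
Step 3: u_x = 6x - 1
Step 4: At (-4, 4): u_x = -24 - 1 = -25

-25


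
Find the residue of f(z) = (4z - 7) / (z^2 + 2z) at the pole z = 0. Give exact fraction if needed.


Step 1: Q(z) = z^2 + 2z = (z)(z + 2)
Step 2: Q'(z) = 2z + 2
Step 3: Q'(0) = 2, P(0) = -7
Step 4: Res = P(0)/Q'(0) = -7/2 = -7/2

-7/2


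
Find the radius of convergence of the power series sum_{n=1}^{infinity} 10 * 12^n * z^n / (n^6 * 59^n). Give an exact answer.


Step 1: General term a_n = 10 * 12^n / (n^6 * 59^n)
Step 2: By the root test, |a_n|^(1/n) = 10^(1/n) * 12 / (n^(6/n) * 59) -> 12/59 as n -> infinity (since 10^(1/n) -> 1 and n^(6/n) -> 1)
Step 3: R = 1/lim|a_n|^(1/n) = 59/12

59/12


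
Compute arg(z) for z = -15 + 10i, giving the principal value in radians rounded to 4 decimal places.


Step 1: z = -15 + 10i
Step 2: arg(z) = atan2(10, -15)
Step 3: arg(z) = 2.5536

2.5536


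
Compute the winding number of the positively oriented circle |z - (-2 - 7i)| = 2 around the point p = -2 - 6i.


Step 1: Center c = (-2, -7), radius = 2
Step 2: |p - c|^2 = 0^2 + 1^2 = 1
Step 3: r^2 = 4
Step 4: |p-c| < r so winding number = 1

1


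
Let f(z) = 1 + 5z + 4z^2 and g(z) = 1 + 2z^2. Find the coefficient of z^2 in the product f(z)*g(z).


Step 1: z^2 term in f*g comes from: (1)*(2z^2) + (5z)*(0) + (4z^2)*(1)
Step 2: = 2 + 0 + 4
Step 3: = 6

6


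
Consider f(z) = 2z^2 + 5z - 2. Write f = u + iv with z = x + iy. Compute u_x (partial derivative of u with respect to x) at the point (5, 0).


Step 1: f(z) = 2(x+iy)^2 + 5(x+iy) - 2
Step 2: u = 2(x^2 - y^2) + 5x - 2
Step 3: u_x = 4x + 5
Step 4: At (5, 0): u_x = 20 + 5 = 25

25


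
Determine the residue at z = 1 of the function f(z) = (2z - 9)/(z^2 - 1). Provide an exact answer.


Step 1: Q(z) = z^2 - 1 = (z - 1)(z + 1)
Step 2: Q'(z) = 2z
Step 3: Q'(1) = 2, P(1) = -7
Step 4: Res = P(1)/Q'(1) = -7/2 = -7/2

-7/2


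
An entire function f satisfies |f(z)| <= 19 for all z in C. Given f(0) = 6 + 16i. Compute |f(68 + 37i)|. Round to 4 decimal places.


Step 1: By Liouville's theorem, a bounded entire function is constant.
Step 2: f(z) = f(0) = 6 + 16i for all z.
Step 3: |f(w)| = |6 + 16i| = sqrt(36 + 256)
Step 4: = 17.088

17.088


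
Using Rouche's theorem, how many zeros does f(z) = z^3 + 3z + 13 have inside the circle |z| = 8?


Step 1: On |z| = 8 the three terms have sizes |z^3| = 8^3 = 512, |3z| = 3*8 = 24, |13| = 13
Step 2: The dominant term is g(z) = z^3; let h(z) = 3z + 13 so f = g + h
Step 3: On |z| = 8: |g| = 512 and |h| <= 24 + 13 = 37
Step 4: Since 512 > 37, |h| < |g| on |z| = 8, so by Rouche f has the same number of zeros as g inside |z| < 8
Step 5: g(z) = z^3 has 3 zeros (all at the origin) inside |z| < 8. Answer = 3

3


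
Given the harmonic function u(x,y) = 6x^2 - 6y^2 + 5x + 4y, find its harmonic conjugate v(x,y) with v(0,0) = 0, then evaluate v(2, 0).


Step 1: v_x = -u_y = 12y - 4
Step 2: v_y = u_x = 12x + 5
Step 3: v = 12xy - 4x + 5y + C
Step 4: v(0,0) = 0 => C = 0
Step 5: v(2, 0) = -8

-8


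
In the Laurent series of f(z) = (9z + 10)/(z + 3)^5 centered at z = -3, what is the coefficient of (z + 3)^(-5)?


Step 1: Write the numerator in powers of (z + 3): 9z + 10 = 9(z + 3) + (9*(-3) + 10) = 9(z + 3) - 17
Step 2: Divide by (z + 3)^5: f(z) = -17(z + 3)^(-5) + 9(z + 3)^(-4)
Step 3: This finite sum is the Laurent series of f about z = -3.
Step 4: Coefficient of (z + 3)^(-5) = 9*(-3) + 10 = -17

-17


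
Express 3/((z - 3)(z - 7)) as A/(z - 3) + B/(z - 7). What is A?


Step 1: Multiply both sides by (z - 3) and set z = 3
Step 2: A = 3 / (3 - 7)
Step 3: A = 3 / (-4)
Step 4: A = -3/4

-3/4


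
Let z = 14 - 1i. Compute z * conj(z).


Step 1: conj(z) = 14 + 1i
Step 2: z * conj(z) = 14^2 + (-1)^2
Step 3: = 196 + 1 = 197

197


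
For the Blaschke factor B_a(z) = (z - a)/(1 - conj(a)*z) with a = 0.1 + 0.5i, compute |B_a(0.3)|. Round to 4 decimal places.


Step 1: Numerator z0 - a = 0.3 - (0.1 + 0.5i) = 0.2 - 0.5i
Step 2: Denominator 1 - conj(a)*z0 = 1 - (0.1 - 0.5i)*0.3 = 0.97 + 0.15i
Step 3: |z0 - a|^2 = 0.2^2 + (-0.5)^2 = 0.29; |1 - conj(a)*z0|^2 = 0.97^2 + 0.15^2 = 0.9634
Step 4: |B_a(0.3)| = sqrt(0.29 / 0.9634) = sqrt(0.301017)
Step 5: = 0.5487

0.5487


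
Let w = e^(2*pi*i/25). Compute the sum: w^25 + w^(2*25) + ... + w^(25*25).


Step 1: The sum sum_{j=1}^{n} w^(k*j) equals n if n | k, else 0.
Step 2: Here n = 25, k = 25
Step 3: Does n divide k? 25 | 25 -> True
Step 4: Sum = 25

25


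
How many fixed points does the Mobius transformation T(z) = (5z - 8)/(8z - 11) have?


Step 1: Fixed points satisfy T(z) = z
Step 2: 8z^2 - 16z + 8 = 0
Step 3: Discriminant = (-16)^2 - 4*8*8 = 0
Step 4: Number of fixed points = 1

1


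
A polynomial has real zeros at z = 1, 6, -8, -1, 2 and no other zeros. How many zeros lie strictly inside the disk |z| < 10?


Step 1: Check each root:
  z = 1: |1| = 1 < 10
  z = 6: |6| = 6 < 10
  z = -8: |-8| = 8 < 10
  z = -1: |-1| = 1 < 10
  z = 2: |2| = 2 < 10
Step 2: Count = 5

5


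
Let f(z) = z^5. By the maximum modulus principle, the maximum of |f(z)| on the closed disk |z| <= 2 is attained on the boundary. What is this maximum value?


Step 1: On |z| = 2, |f(z)| = |z|^5 = 2^5
Step 2: By maximum modulus principle, maximum is on boundary.
Step 3: Maximum = 32 = 32

32


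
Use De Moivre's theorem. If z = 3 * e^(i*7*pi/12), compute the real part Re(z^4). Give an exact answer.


Step 1: By De Moivre's theorem, z^4 = 3^4 * e^(i*4*7*pi/12) = 81 * (cos(7*pi/3) + i*sin(7*pi/3))
Step 2: |z|^4 = 3^4 = 81
Step 3: Reduce the angle mod 2*pi: 7*pi/3 - 2*pi = pi/3
Step 4: cos(pi/3) = 1/2
Step 5: Re(z^4) = 81 * 1/2 = 81/2

81/2


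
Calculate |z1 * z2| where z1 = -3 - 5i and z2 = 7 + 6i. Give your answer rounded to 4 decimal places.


Step 1: |z1| = sqrt((-3)^2 + (-5)^2) = sqrt(34)
Step 2: |z2| = sqrt(7^2 + 6^2) = sqrt(85)
Step 3: |z1*z2| = |z1|*|z2| = sqrt(34) * sqrt(85) = sqrt(34 * 85) = sqrt(2890)
Step 4: = 53.7587

53.7587


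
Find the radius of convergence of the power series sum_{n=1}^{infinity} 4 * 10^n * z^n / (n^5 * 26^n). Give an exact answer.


Step 1: General term a_n = 4 * 10^n / (n^5 * 26^n)
Step 2: By the root test, |a_n|^(1/n) = 4^(1/n) * 10 / (n^(5/n) * 26) -> 10/26 as n -> infinity (since 4^(1/n) -> 1 and n^(5/n) -> 1)
Step 3: R = 1/lim|a_n|^(1/n) = 26/10 = 13/5

13/5


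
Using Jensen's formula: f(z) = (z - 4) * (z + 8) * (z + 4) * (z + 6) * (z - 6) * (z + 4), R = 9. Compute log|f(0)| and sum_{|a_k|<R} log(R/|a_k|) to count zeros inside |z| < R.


Jensen's formula: (1/2pi)*integral log|f(Re^it)|dt = log|f(0)| + sum_{|a_k|<R} log(R/|a_k|)
Step 1: f(0) = (-4) * 8 * 4 * 6 * (-6) * 4 = 18432
Step 2: log|f(0)| = log|4| + log|-8| + log|-4| + log|-6| + log|6| + log|-4| = 9.8218
Step 3: Zeros inside |z| < 9: 4, -8, -4, -6, 6, -4
Step 4: Jensen sum = log(9/4) + log(9/8) + log(9/4) + log(9/6) + log(9/6) + log(9/4) = 3.3615
Step 5: n(R) = number of terms in the Jensen sum = count of zeros inside |z| < 9 = 6

6


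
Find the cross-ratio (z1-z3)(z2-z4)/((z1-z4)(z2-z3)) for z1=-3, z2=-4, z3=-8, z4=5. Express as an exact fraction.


Step 1: (z1-z3)(z2-z4) = 5 * (-9) = -45
Step 2: (z1-z4)(z2-z3) = (-8) * 4 = -32
Step 3: Cross-ratio = 45/32 = 45/32

45/32


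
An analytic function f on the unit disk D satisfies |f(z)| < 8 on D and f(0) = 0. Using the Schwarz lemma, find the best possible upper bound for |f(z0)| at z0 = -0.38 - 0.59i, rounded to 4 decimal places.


Step 1: g = f/8 maps D -> D with g(0) = 0, so by the Schwarz lemma |g(z)| <= |z|, i.e. |f(z)| <= 8|z|; this is sharp (f(z) = 8z).
Step 2: |z0|^2 = (-0.38)^2 + (-0.59)^2 = 0.4925
Step 3: |z0| = sqrt(0.4925) = 0.701783
Step 4: Best bound = 8 * |z0| = 8 * 0.701783 = 5.6143

5.6143


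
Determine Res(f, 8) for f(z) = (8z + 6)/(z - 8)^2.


Step 1: Pole of order 2 at z = 8
Step 2: Res = lim d/dz [(z - 8)^2 * f(z)] as z -> 8
Step 3: (z - 8)^2 * f(z) = 8z + 6
Step 4: d/dz[8z + 6] = 8

8


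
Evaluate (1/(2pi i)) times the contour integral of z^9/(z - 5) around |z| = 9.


Step 1: f(z) = z^9, a = 5 is inside |z| = 9
Step 2: By Cauchy integral formula: (1/(2pi*i)) * integral = f(a)
Step 3: f(5) = 5^9 = 1953125

1953125


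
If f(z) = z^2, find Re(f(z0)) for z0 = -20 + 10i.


Step 1: z0 = -20 + 10i
Step 2: z0^2 = (-20)^2 - 10^2 - 400i
Step 3: real part = 400 - 100 = 300

300


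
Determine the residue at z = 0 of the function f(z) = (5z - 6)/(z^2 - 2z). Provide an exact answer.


Step 1: Q(z) = z^2 - 2z = (z)(z - 2)
Step 2: Q'(z) = 2z - 2
Step 3: Q'(0) = -2, P(0) = -6
Step 4: Res = P(0)/Q'(0) = -6/(-2) = 3

3


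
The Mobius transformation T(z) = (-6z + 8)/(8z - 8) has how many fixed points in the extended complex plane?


Step 1: Fixed points satisfy T(z) = z
Step 2: 8z^2 - 2z - 8 = 0
Step 3: Discriminant = (-2)^2 - 4*8*(-8) = 260
Step 4: Number of fixed points = 2

2


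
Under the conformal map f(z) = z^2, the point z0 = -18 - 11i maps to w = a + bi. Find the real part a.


Step 1: z0 = -18 - 11i
Step 2: z0^2 = (-18)^2 - (-11)^2 + 396i
Step 3: real part = 324 - 121 = 203

203


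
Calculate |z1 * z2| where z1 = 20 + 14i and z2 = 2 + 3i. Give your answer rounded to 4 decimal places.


Step 1: |z1| = sqrt(20^2 + 14^2) = sqrt(596)
Step 2: |z2| = sqrt(2^2 + 3^2) = sqrt(13)
Step 3: |z1*z2| = |z1|*|z2| = sqrt(596) * sqrt(13) = sqrt(596 * 13) = sqrt(7748)
Step 4: = 88.0227

88.0227


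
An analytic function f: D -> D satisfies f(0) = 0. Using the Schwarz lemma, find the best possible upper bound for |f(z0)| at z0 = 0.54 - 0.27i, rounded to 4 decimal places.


Step 1: Schwarz lemma: if f: D -> D is analytic with f(0) = 0, then |f(z)| <= |z| for all z in D, and this is sharp (f(z) = z).
Step 2: |z0|^2 = 0.54^2 + (-0.27)^2 = 0.3645
Step 3: |z0| = sqrt(0.3645) = 0.603738
Step 4: Best bound = |z0| = 0.6037

0.6037


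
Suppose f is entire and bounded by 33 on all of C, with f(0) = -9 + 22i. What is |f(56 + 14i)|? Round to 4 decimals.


Step 1: By Liouville's theorem, a bounded entire function is constant.
Step 2: f(z) = f(0) = -9 + 22i for all z.
Step 3: |f(w)| = |-9 + 22i| = sqrt(81 + 484)
Step 4: = 23.7697

23.7697


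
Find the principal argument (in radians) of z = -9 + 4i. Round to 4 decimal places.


Step 1: z = -9 + 4i
Step 2: arg(z) = atan2(4, -9)
Step 3: arg(z) = 2.7234

2.7234


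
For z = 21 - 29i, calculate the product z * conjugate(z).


Step 1: conj(z) = 21 + 29i
Step 2: z * conj(z) = 21^2 + (-29)^2
Step 3: = 441 + 841 = 1282

1282


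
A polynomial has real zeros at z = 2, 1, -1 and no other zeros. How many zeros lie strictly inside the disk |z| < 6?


Step 1: Check each root:
  z = 2: |2| = 2 < 6
  z = 1: |1| = 1 < 6
  z = -1: |-1| = 1 < 6
Step 2: Count = 3

3


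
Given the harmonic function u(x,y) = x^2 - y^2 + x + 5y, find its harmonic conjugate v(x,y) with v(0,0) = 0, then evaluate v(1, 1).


Step 1: v_x = -u_y = 2y - 5
Step 2: v_y = u_x = 2x + 1
Step 3: v = 2xy - 5x + y + C
Step 4: v(0,0) = 0 => C = 0
Step 5: v(1, 1) = -2

-2


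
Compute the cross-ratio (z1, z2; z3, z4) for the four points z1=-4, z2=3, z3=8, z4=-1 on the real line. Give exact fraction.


Step 1: (z1-z3)(z2-z4) = (-12) * 4 = -48
Step 2: (z1-z4)(z2-z3) = (-3) * (-5) = 15
Step 3: Cross-ratio = -48/15 = -16/5

-16/5


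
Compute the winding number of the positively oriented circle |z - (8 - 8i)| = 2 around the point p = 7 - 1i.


Step 1: Center c = (8, -8), radius = 2
Step 2: |p - c|^2 = (-1)^2 + 7^2 = 50
Step 3: r^2 = 4
Step 4: |p-c| > r so winding number = 0

0


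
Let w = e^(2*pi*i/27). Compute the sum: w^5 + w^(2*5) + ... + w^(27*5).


Step 1: The sum sum_{j=1}^{n} w^(k*j) equals n if n | k, else 0.
Step 2: Here n = 27, k = 5
Step 3: Does n divide k? 27 | 5 -> False
Step 4: Sum = 0

0


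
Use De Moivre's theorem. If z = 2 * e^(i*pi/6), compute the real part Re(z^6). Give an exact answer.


Step 1: By De Moivre's theorem, z^6 = 2^6 * e^(i*6*pi/6) = 64 * (cos(pi) + i*sin(pi))
Step 2: |z|^6 = 2^6 = 64
Step 3: The angle pi already lies in [0, 2*pi)
Step 4: cos(pi) = -1
Step 5: Re(z^6) = 64 * (-1) = -64

-64


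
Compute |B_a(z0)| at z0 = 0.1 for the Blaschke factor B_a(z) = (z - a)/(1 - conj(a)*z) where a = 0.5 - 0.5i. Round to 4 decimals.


Step 1: Numerator z0 - a = 0.1 - (0.5 - 0.5i) = -0.4 + 0.5i
Step 2: Denominator 1 - conj(a)*z0 = 1 - (0.5 + 0.5i)*0.1 = 0.95 - 0.05i
Step 3: |z0 - a|^2 = (-0.4)^2 + 0.5^2 = 0.41; |1 - conj(a)*z0|^2 = 0.95^2 + (-0.05)^2 = 0.905
Step 4: |B_a(0.1)| = sqrt(0.41 / 0.905) = sqrt(0.453039)
Step 5: = 0.6731

0.6731


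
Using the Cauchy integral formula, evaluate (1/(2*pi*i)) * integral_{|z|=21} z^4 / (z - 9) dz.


Step 1: f(z) = z^4, a = 9 is inside |z| = 21
Step 2: By Cauchy integral formula: (1/(2pi*i)) * integral = f(a)
Step 3: f(9) = 9^4 = 6561

6561


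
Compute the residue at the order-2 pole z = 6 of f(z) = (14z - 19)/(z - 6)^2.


Step 1: Pole of order 2 at z = 6
Step 2: Res = lim d/dz [(z - 6)^2 * f(z)] as z -> 6
Step 3: (z - 6)^2 * f(z) = 14z - 19
Step 4: d/dz[14z - 19] = 14

14


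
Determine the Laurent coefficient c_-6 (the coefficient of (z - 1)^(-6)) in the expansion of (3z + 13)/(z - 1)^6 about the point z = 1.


Step 1: Write the numerator in powers of (z - 1): 3z + 13 = 3(z - 1) + (3*1 + 13) = 3(z - 1) + 16
Step 2: Divide by (z - 1)^6: f(z) = 16(z - 1)^(-6) + 3(z - 1)^(-5)
Step 3: This finite sum is the Laurent series of f about z = 1.
Step 4: Coefficient of (z - 1)^(-6) = 3*1 + 13 = 16

16


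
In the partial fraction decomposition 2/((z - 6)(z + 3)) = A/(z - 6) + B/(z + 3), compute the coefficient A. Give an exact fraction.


Step 1: Multiply both sides by (z - 6) and set z = 6
Step 2: A = 2 / (6 + 3)
Step 3: A = 2 / 9
Step 4: A = 2/9

2/9


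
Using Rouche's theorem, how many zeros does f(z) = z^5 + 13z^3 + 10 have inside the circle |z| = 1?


Step 1: On |z| = 1 the three terms have sizes |z^5| = 1^5 = 1, |13z^3| = 13*1^3 = 13, |10| = 10
Step 2: The dominant term is g(z) = 13z^3; let h(z) = z^5 + 10 so f = g + h
Step 3: On |z| = 1: |g| = 13 and |h| <= 1 + 10 = 11
Step 4: Since 13 > 11, |h| < |g| on |z| = 1, so by Rouche f has the same number of zeros as g inside |z| < 1
Step 5: g(z) = 13z^3 has 3 zeros (at the origin, multiplicity 3) inside |z| < 1. Answer = 3

3


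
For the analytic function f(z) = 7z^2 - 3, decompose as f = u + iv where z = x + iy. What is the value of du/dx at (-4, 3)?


Step 1: f(z) = 7(x+iy)^2 - 3
Step 2: u = 7(x^2 - y^2) - 3
Step 3: u_x = 14x + 0
Step 4: At (-4, 3): u_x = -56 + 0 = -56

-56


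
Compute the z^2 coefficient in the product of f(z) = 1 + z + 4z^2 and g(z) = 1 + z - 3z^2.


Step 1: z^2 term in f*g comes from: (1)*(-3z^2) + (z)*(z) + (4z^2)*(1)
Step 2: = -3 + 1 + 4
Step 3: = 2

2


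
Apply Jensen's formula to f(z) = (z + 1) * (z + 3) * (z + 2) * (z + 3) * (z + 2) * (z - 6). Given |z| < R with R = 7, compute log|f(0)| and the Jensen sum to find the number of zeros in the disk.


Jensen's formula: (1/2pi)*integral log|f(Re^it)|dt = log|f(0)| + sum_{|a_k|<R} log(R/|a_k|)
Step 1: f(0) = 1 * 3 * 2 * 3 * 2 * (-6) = -216
Step 2: log|f(0)| = log|-1| + log|-3| + log|-2| + log|-3| + log|-2| + log|6| = 5.3753
Step 3: Zeros inside |z| < 7: -1, -3, -2, -3, -2, 6
Step 4: Jensen sum = log(7/1) + log(7/3) + log(7/2) + log(7/3) + log(7/2) + log(7/6) = 6.3002
Step 5: n(R) = number of terms in the Jensen sum = count of zeros inside |z| < 7 = 6

6


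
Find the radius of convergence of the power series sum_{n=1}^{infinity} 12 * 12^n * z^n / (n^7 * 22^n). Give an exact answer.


Step 1: General term a_n = 12 * 12^n / (n^7 * 22^n)
Step 2: By the root test, |a_n|^(1/n) = 12^(1/n) * 12 / (n^(7/n) * 22) -> 12/22 as n -> infinity (since 12^(1/n) -> 1 and n^(7/n) -> 1)
Step 3: R = 1/lim|a_n|^(1/n) = 22/12 = 11/6

11/6


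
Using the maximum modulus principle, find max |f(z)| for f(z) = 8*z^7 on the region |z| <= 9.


Step 1: On |z| = 9, |f(z)| = 8 * |z|^7 = 8 * 9^7
Step 2: By maximum modulus principle, maximum is on boundary.
Step 3: Maximum = 8 * 4782969 = 38263752

38263752


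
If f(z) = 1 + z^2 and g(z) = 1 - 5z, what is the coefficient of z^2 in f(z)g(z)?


Step 1: z^2 term in f*g comes from: (1)*(0) + (0)*(-5z) + (z^2)*(1)
Step 2: = 0 + 0 + 1
Step 3: = 1

1


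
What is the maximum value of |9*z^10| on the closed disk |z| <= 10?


Step 1: On |z| = 10, |f(z)| = 9 * |z|^10 = 9 * 10^10
Step 2: By maximum modulus principle, maximum is on boundary.
Step 3: Maximum = 9 * 10000000000 = 90000000000

90000000000


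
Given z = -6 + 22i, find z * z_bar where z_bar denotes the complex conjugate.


Step 1: conj(z) = -6 - 22i
Step 2: z * conj(z) = (-6)^2 + 22^2
Step 3: = 36 + 484 = 520

520


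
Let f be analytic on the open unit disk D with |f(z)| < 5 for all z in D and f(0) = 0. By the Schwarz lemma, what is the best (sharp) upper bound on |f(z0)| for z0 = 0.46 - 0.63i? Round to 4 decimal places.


Step 1: g = f/5 maps D -> D with g(0) = 0, so by the Schwarz lemma |g(z)| <= |z|, i.e. |f(z)| <= 5|z|; this is sharp (f(z) = 5z).
Step 2: |z0|^2 = 0.46^2 + (-0.63)^2 = 0.6085
Step 3: |z0| = sqrt(0.6085) = 0.780064
Step 4: Best bound = 5 * |z0| = 5 * 0.780064 = 3.9003

3.9003


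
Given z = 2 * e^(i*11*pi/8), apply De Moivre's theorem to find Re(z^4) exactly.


Step 1: By De Moivre's theorem, z^4 = 2^4 * e^(i*4*11*pi/8) = 16 * (cos(11*pi/2) + i*sin(11*pi/2))
Step 2: |z|^4 = 2^4 = 16
Step 3: Reduce the angle mod 2*pi: 11*pi/2 - 4*pi = 3*pi/2
Step 4: cos(3*pi/2) = 0
Step 5: Re(z^4) = 16 * 0 = 0

0


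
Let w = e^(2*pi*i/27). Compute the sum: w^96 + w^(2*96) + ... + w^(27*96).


Step 1: The sum sum_{j=1}^{n} w^(k*j) equals n if n | k, else 0.
Step 2: Here n = 27, k = 96
Step 3: Does n divide k? 27 | 96 -> False
Step 4: Sum = 0

0


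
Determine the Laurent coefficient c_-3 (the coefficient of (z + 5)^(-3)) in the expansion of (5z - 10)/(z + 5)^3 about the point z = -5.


Step 1: Write the numerator in powers of (z + 5): 5z - 10 = 5(z + 5) + (5*(-5) - 10) = 5(z + 5) - 35
Step 2: Divide by (z + 5)^3: f(z) = -35(z + 5)^(-3) + 5(z + 5)^(-2)
Step 3: This finite sum is the Laurent series of f about z = -5.
Step 4: Coefficient of (z + 5)^(-3) = 5*(-5) - 10 = -35

-35


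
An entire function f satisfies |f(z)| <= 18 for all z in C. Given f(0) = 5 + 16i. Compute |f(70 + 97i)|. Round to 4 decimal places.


Step 1: By Liouville's theorem, a bounded entire function is constant.
Step 2: f(z) = f(0) = 5 + 16i for all z.
Step 3: |f(w)| = |5 + 16i| = sqrt(25 + 256)
Step 4: = 16.7631

16.7631


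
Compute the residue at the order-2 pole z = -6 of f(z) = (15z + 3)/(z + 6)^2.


Step 1: Pole of order 2 at z = -6
Step 2: Res = lim d/dz [(z + 6)^2 * f(z)] as z -> -6
Step 3: (z + 6)^2 * f(z) = 15z + 3
Step 4: d/dz[15z + 3] = 15

15


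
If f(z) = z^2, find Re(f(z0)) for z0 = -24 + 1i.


Step 1: z0 = -24 + 1i
Step 2: z0^2 = (-24)^2 - 1^2 - 48i
Step 3: real part = 576 - 1 = 575

575


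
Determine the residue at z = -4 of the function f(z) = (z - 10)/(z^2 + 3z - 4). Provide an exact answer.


Step 1: Q(z) = z^2 + 3z - 4 = (z + 4)(z - 1)
Step 2: Q'(z) = 2z + 3
Step 3: Q'(-4) = -5, P(-4) = -14
Step 4: Res = P(-4)/Q'(-4) = -14/(-5) = 14/5

14/5


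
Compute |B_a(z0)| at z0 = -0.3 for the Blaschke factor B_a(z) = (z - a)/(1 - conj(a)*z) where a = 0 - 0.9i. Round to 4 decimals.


Step 1: Numerator z0 - a = -0.3 - (0 - 0.9i) = -0.3 + 0.9i
Step 2: Denominator 1 - conj(a)*z0 = 1 - (0 + 0.9i)*(-0.3) = 1 + 0.27i
Step 3: |z0 - a|^2 = (-0.3)^2 + 0.9^2 = 0.9; |1 - conj(a)*z0|^2 = 1^2 + 0.27^2 = 1.0729
Step 4: |B_a(-0.3)| = sqrt(0.9 / 1.0729) = sqrt(0.838848)
Step 5: = 0.9159

0.9159


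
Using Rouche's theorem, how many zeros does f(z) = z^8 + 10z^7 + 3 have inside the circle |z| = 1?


Step 1: On |z| = 1 the three terms have sizes |z^8| = 1^8 = 1, |10z^7| = 10*1^7 = 10, |3| = 3
Step 2: The dominant term is g(z) = 10z^7; let h(z) = z^8 + 3 so f = g + h
Step 3: On |z| = 1: |g| = 10 and |h| <= 1 + 3 = 4
Step 4: Since 10 > 4, |h| < |g| on |z| = 1, so by Rouche f has the same number of zeros as g inside |z| < 1
Step 5: g(z) = 10z^7 has 7 zeros (at the origin, multiplicity 7) inside |z| < 1. Answer = 7

7


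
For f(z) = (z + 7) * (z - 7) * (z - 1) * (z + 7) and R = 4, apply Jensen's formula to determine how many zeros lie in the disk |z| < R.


Jensen's formula: (1/2pi)*integral log|f(Re^it)|dt = log|f(0)| + sum_{|a_k|<R} log(R/|a_k|)
Step 1: f(0) = 7 * (-7) * (-1) * 7 = 343
Step 2: log|f(0)| = log|-7| + log|7| + log|1| + log|-7| = 5.8377
Step 3: Zeros inside |z| < 4: 1
Step 4: Jensen sum = log(4/1) = 1.3863
Step 5: n(R) = number of terms in the Jensen sum = count of zeros inside |z| < 4 = 1

1


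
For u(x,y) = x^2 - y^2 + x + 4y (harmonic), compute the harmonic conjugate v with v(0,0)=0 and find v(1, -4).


Step 1: v_x = -u_y = 2y - 4
Step 2: v_y = u_x = 2x + 1
Step 3: v = 2xy - 4x + y + C
Step 4: v(0,0) = 0 => C = 0
Step 5: v(1, -4) = -16

-16


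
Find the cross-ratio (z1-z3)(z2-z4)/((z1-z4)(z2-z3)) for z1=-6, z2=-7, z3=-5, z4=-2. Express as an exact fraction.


Step 1: (z1-z3)(z2-z4) = (-1) * (-5) = 5
Step 2: (z1-z4)(z2-z3) = (-4) * (-2) = 8
Step 3: Cross-ratio = 5/8 = 5/8

5/8


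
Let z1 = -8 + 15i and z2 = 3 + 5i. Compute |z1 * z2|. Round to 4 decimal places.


Step 1: |z1| = sqrt((-8)^2 + 15^2) = sqrt(289)
Step 2: |z2| = sqrt(3^2 + 5^2) = sqrt(34)
Step 3: |z1*z2| = |z1|*|z2| = sqrt(289) * sqrt(34) = sqrt(289 * 34) = sqrt(9826)
Step 4: = 99.1262

99.1262


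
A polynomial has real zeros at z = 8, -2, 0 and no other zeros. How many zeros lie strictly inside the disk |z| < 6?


Step 1: Check each root:
  z = 8: |8| = 8 >= 6
  z = -2: |-2| = 2 < 6
  z = 0: |0| = 0 < 6
Step 2: Count = 2

2


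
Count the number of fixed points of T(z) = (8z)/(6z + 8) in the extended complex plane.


Step 1: Fixed points satisfy T(z) = z
Step 2: 6z^2 = 0
Step 3: Discriminant = 0^2 - 4*6*0 = 0
Step 4: Number of fixed points = 1

1


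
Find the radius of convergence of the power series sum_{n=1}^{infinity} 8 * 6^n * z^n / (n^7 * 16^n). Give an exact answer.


Step 1: General term a_n = 8 * 6^n / (n^7 * 16^n)
Step 2: By the root test, |a_n|^(1/n) = 8^(1/n) * 6 / (n^(7/n) * 16) -> 6/16 as n -> infinity (since 8^(1/n) -> 1 and n^(7/n) -> 1)
Step 3: R = 1/lim|a_n|^(1/n) = 16/6 = 8/3

8/3


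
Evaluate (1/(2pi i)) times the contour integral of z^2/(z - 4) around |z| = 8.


Step 1: f(z) = z^2, a = 4 is inside |z| = 8
Step 2: By Cauchy integral formula: (1/(2pi*i)) * integral = f(a)
Step 3: f(4) = 4^2 = 16

16


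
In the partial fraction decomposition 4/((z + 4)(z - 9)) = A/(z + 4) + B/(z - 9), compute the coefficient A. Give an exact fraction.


Step 1: Multiply both sides by (z + 4) and set z = -4
Step 2: A = 4 / (-4 - 9)
Step 3: A = 4 / (-13)
Step 4: A = -4/13

-4/13


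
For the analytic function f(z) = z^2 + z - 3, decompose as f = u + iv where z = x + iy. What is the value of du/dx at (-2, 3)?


Step 1: f(z) = (x+iy)^2 + (x+iy) - 3
Step 2: u = (x^2 - y^2) + x - 3
Step 3: u_x = 2x + 1
Step 4: At (-2, 3): u_x = -4 + 1 = -3

-3


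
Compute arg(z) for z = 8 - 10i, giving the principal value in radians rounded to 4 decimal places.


Step 1: z = 8 - 10i
Step 2: arg(z) = atan2(-10, 8)
Step 3: arg(z) = -0.8961

-0.8961


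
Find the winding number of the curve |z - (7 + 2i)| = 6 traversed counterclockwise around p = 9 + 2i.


Step 1: Center c = (7, 2), radius = 6
Step 2: |p - c|^2 = 2^2 + 0^2 = 4
Step 3: r^2 = 36
Step 4: |p-c| < r so winding number = 1

1


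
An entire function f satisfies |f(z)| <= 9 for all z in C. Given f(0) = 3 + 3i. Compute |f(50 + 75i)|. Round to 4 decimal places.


Step 1: By Liouville's theorem, a bounded entire function is constant.
Step 2: f(z) = f(0) = 3 + 3i for all z.
Step 3: |f(w)| = |3 + 3i| = sqrt(9 + 9)
Step 4: = 4.2426

4.2426
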